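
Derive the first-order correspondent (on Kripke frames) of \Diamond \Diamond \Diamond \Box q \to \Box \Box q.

This is a Sahlqvist (Geach-type) schema ◇^3□^1q → □^2◇^0q.
Minimal-valuation argument: fix x; take any y with xR^3y and any z with xR^2z. Set V(q) to the set of worlds R-reachable from y in exactly 1 step. Then □^1q holds at y, so the antecedent holds at x; validity forces ◇^0q at z, giving a w with zR^0w and yR^1w.
First-order correspondent: \forall x \forall y \forall z ((x R^3 y \wedge x R^2 z) \to \exists w (yRw \wedge z = w)).

\forall x \forall y \forall z ((x R^3 y \wedge x R^2 z) \to \exists w (yRw \wedge z = w))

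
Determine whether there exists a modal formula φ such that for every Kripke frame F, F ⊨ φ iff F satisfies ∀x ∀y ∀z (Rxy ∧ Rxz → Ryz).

The condition is the Euclidean property. A defining modal formula is ◇r → □◇r.
Suppose ◇r→□◇r is valid. Take Rxy, Rxz and set V(r)={y}. Then ◇r at x, so □◇r at x, so ◇r at z, so some w with Rzw has r; w=y, i.e. Rzy. By symmetry of the argument, Ryz.

Yes, by ◇r → □◇r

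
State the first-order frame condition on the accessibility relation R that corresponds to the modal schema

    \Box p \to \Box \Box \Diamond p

This is a Sahlqvist (Geach-type) schema ◇^0□^1p → □^2◇^1p.
Minimal-valuation argument: fix x; take any y with xR^0y and any z with xR^2z. Set V(p) to the set of worlds R-reachable from y in exactly 1 step. Then □^1p holds at y, so the antecedent holds at x; validity forces ◇^1p at z, giving a w with zR^1w and yR^1w.
First-order correspondent: \forall x \forall z (x R^2 z \to \exists w (xRw \wedge zRw)).

\forall x \forall z (x R^2 z \to \exists w (xRw \wedge zRw))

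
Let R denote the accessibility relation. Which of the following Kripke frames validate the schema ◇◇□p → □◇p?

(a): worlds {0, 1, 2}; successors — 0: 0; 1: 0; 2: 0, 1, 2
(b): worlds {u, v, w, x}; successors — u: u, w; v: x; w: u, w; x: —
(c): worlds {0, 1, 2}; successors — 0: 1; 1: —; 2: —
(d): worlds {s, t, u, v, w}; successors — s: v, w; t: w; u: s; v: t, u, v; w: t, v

Frame correspondent (Sahlqvist): ∀x ∀y ∀z ((xR²y ∧ xRz) → ∃w (yRw ∧ zRw)) — i.e. a generalized confluence (Geach) condition.
(a): condition met.
(b): condition met.
(c): condition met.
(d): fails — sR²t, sRv but no w* with tRw* and vRw*.
Valid on: (a), (b), (c).

(a), (b), (c)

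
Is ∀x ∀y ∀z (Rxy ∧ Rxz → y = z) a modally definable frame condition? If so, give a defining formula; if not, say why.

Yes: it is partial functionality, defined by the CD schema ◇p → □p.
Suppose ◇p→□p is valid. Take Rxy, Rxz and set V(p)={y}. Then ◇p at x, so □p at x, so p at z, i.e. z=y.

Yes — defined by ◇p → □p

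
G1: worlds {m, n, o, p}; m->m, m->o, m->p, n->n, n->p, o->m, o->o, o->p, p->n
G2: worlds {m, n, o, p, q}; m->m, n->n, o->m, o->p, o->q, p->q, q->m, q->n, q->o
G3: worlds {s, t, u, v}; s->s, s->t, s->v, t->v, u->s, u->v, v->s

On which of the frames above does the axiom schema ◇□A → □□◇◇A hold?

The schema corresponds to a generalized confluence (Geach) condition: ∀x ∀y ∀z ((xRy ∧ xR²z) → ∃w (yRw ∧ zR²w)).
G1: ✓.
G2: fails — oRm, oR²n but no w with mRw and nR²w.
G3: fails — sRt, sR²t but no w with tRw and tR²w.

G1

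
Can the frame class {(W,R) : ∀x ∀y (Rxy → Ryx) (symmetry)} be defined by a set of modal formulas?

Yes, by p → □◇p

Yes: it is symmetry, defined by the B schema p → □◇p.
Suppose p→□◇p is valid. Take Rxy and set V(p)={x}. Then p at x, so □◇p at x, so ◇p at y, so some z with Ryz has p; z=x, i.e. Ryx.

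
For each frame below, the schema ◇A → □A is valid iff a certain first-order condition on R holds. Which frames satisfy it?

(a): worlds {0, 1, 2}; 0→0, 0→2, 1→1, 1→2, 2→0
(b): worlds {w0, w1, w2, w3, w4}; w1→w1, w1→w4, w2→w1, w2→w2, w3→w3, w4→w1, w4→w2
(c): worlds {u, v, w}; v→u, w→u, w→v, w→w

none

This is the axiom for partial functionality; its first-order frame correspondent is ∀x ∀y ∀z (Rxy ∧ Rxz → y = z).
(a): fails — 0 sees both 0 and 2.
(b): fails — w1 sees both w1 and w4.
(c): fails — w sees both u and v.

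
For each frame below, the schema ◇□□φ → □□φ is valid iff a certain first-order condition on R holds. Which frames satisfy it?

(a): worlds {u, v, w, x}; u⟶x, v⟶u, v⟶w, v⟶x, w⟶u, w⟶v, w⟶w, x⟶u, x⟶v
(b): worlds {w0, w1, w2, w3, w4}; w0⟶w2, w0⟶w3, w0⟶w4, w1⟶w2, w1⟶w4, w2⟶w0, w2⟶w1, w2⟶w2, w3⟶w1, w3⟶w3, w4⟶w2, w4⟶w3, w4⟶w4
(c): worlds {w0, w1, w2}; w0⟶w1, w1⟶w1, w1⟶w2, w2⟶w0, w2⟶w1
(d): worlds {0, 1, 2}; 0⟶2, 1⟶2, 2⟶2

(d)

Frame correspondent (Sahlqvist): ∀x ∀y ∀z ((xRy ∧ xR²z) → ∃w (yR²w ∧ z = w)) — i.e. a generalized confluence (Geach) condition.
(a): fails — uRx, uR²v but no t with xR²t and v=t.
(b): fails — w0Rw3, w0R²w0 but no w with w3R²w and w0=w.
(c): fails — w1Rw2, w1R²w0 but no w with w2R²w and w0=w.
(d): holds.
Valid on: (d).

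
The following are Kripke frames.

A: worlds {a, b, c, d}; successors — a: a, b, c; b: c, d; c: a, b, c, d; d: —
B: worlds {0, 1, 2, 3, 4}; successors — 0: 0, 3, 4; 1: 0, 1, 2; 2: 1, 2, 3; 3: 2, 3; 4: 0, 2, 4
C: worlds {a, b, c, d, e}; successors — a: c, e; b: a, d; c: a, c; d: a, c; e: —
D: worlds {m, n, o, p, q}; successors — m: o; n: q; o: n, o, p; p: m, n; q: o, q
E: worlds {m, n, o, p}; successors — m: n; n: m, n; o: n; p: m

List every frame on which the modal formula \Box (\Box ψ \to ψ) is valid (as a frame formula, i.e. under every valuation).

B

This is the axiom for shift-reflexivity; its first-order frame correspondent is \forall x \forall y (Rxy \to Ryy).
A: fails — Rcd but not Rdd.
B: satisfies the condition.
C: fails — Rae but not Ree.
D: fails — Ron but not Rnn.
E: fails — Rpm but not Rmm.
Valid on: B.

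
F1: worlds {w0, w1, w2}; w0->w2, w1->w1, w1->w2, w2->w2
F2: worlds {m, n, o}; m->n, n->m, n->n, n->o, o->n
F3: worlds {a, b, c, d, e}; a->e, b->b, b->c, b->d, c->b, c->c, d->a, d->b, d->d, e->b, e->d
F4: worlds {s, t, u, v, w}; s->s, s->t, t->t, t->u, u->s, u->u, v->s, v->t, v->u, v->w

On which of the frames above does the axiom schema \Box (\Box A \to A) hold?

F1

The schema corresponds to shift-reflexivity: \forall x \forall y (Rxy \to Ryy).
F1: satisfies the condition.
F2: fails — Rno but not Roo.
F3: fails — Rae but not Ree.
F4: fails — Rvw but not Rww.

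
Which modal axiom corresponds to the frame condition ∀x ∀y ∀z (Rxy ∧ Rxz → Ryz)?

This is the Euclidean property; the standard corresponding axiom is 5: ◇r → □◇r.
Suppose ◇r→□◇r is valid. Take Rxy, Rxz and set V(r)={y}. Then ◇r at x, so □◇r at x, so ◇r at z, so some w with Rzw has r; w=y, i.e. Rzy. By symmetry of the argument, Ryz.

◇r → □◇r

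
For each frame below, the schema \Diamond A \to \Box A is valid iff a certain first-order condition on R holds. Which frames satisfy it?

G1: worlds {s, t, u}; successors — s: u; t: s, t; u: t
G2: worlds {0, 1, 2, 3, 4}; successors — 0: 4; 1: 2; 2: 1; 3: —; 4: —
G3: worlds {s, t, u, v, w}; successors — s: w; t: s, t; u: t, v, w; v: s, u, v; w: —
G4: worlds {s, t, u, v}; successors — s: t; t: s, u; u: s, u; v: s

This is the axiom for partial functionality; its first-order frame correspondent is \forall x \forall y \forall z (Rxy \wedge Rxz \to y = z).
G1: fails — t sees both s and t.
G2: satisfies the condition.
G3: fails — t sees both s and t.
G4: fails — t sees both s and u.
Valid on: G2.

G2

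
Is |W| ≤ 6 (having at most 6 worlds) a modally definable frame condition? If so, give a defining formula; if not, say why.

Any modally definable frame class is closed under disjoint unions.
Any modal formula valid on each of 7 disjoint one-world frames is valid on their disjoint union (validity is preserved under disjoint unions). Each one-world frame has |W|=1≤6, but the union has |W|=7.
So the class is not modally definable.

No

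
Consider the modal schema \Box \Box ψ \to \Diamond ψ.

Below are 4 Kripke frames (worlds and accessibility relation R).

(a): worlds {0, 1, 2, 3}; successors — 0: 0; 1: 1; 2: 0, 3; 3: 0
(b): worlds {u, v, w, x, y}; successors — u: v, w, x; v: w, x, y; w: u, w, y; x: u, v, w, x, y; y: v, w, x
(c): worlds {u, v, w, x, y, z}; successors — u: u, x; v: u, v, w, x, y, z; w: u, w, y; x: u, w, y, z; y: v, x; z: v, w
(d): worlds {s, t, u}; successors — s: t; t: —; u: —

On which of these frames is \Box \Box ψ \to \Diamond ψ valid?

The schema corresponds to a generalized confluence (Geach) condition: \forall x \exists w (x R^2 w \wedge xRw).
(a): condition met.
(b): condition met.
(c): condition met.
(d): fails — at s but no w with sR²w and sRw.
Valid on: (a), (b), (c).

(a), (b), (c)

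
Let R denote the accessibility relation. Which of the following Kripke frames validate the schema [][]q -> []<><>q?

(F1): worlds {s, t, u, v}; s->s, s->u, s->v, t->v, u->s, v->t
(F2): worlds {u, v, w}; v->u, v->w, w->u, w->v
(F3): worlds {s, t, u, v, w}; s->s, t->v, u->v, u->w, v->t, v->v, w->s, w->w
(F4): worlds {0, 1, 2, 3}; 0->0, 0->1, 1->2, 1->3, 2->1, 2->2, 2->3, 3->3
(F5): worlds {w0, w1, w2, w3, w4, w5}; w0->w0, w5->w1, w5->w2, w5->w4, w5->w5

The schema corresponds to a generalized confluence (Geach) condition: forall x forall z (xRz -> exists w (x R^2 w & z R^2 w)).
(F1): fails — tRv but no w with tR²w and vR²w.
(F2): fails — vRu but no t with vR²t and uR²t.
(F3): holds.
(F4): holds.
(F5): fails — w5Rw1 but no w with w5R²w and w1R²w.

(F3), (F4)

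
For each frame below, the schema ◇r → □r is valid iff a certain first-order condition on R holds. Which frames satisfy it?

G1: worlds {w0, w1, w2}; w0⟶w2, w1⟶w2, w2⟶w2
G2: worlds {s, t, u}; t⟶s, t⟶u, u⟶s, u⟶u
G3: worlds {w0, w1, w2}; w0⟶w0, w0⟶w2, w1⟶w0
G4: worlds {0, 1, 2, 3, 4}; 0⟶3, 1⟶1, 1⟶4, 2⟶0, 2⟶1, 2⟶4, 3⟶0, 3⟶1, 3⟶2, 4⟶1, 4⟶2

G1

The schema corresponds to partial functionality: ∀x ∀y ∀z (Rxy ∧ Rxz → y = z).
G1: ✓.
G2: fails — t sees both s and u.
G3: fails — w0 sees both w0 and w2.
G4: fails — 1 sees both 1 and 4.
Valid on: G1.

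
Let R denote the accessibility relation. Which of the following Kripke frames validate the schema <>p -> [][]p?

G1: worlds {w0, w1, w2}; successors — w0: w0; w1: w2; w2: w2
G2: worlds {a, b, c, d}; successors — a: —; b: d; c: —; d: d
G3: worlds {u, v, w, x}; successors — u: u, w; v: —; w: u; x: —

The schema corresponds to a generalized confluence (Geach) condition: forall x forall y forall z ((xRy & x R^2 z) -> exists w (y = w & z = w)).
G1: satisfies the condition.
G2: satisfies the condition.
G3: fails — uRu, uR²w but u ≠ w.

G1, G2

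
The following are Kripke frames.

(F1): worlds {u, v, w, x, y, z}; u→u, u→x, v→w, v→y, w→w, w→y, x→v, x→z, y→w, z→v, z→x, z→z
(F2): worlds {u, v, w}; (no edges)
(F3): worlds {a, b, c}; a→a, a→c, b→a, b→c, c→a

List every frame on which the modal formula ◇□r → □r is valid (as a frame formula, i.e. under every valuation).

(F2)

This is the axiom for a generalized confluence (Geach) condition; its first-order frame correspondent is ∀x ∀y ∀z ((xRy ∧ xRz) → ∃w (yRw ∧ z = w)).
(F1): fails — uRx, uRu but no t with xRt and u=t.
(F2): satisfies the condition.
(F3): fails — aRc, aRc but no w with cRw and c=w.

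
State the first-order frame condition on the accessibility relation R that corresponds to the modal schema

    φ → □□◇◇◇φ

This is a Sahlqvist (Geach-type) schema ◇^0□^0φ → □^2◇^3φ.
Minimal-valuation argument: fix x; take any y with xR^0y and any z with xR^2z. Set V(φ) to the set of worlds R-reachable from y in exactly 0 steps. Then □^0φ holds at y, so the antecedent holds at x; validity forces ◇^3φ at z, giving a w with zR^3w and yR^0w.
First-order correspondent: ∀x ∀z (xR²z → ∃w (x = w ∧ zR³w)).

∀x ∀z (xR²z → ∃w (x = w ∧ zR³w))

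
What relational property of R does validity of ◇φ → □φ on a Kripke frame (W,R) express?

Partial functionality

Suppose ◇φ→□φ is valid. Take Rxy, Rxz and set V(φ)={y}. Then ◇φ at x, so □φ at x, so φ at z, i.e. z=y.
Conversely, on a frame with partial functionality the schema holds at every world under every valuation.
Frame condition: ∀x ∀y ∀z (Rxy ∧ Rxz → y = z).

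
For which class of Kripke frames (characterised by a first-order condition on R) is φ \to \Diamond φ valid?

Replacing φ by ¬φ and contraposing gives the equivalent schema □φ → φ.
Suppose □φ→φ is valid. At any x set V(φ)={w : Rxw}. Then □φ holds at x, so φ holds at x, i.e. Rxx.

reflexivity: \forall x Rxx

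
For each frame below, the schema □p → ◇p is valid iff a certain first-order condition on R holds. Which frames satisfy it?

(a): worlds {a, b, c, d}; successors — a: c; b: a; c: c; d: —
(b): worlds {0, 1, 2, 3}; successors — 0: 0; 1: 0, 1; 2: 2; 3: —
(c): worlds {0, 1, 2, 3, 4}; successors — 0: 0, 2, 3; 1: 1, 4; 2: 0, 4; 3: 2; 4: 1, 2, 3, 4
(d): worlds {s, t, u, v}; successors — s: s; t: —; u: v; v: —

Frame correspondent (Sahlqvist): ∀x ∃y Rxy — i.e. seriality.
(a): fails — world d has no successor.
(b): fails — world 3 has no successor.
(c): ✓.
(d): fails — world t has no successor.

(c)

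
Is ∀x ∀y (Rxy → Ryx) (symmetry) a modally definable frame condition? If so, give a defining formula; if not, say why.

Yes: it is symmetry, defined by the B schema r → □◇r.
Suppose r→□◇r is valid. Take Rxy and set V(r)={x}. Then r at x, so □◇r at x, so ◇r at y, so some z with Ryz has r; z=x, i.e. Ryx.

Yes, by r → □◇r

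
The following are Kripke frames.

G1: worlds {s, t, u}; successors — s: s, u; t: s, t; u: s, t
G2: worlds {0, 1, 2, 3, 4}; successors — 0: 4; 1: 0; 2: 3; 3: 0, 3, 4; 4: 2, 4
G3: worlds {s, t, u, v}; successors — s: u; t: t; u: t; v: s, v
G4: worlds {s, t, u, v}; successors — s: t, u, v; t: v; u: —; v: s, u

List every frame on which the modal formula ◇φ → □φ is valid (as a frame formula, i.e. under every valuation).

none

Frame correspondent (Sahlqvist): ∀x ∀y ∀z (Rxy ∧ Rxz → y = z) — i.e. partial functionality.
G1: fails — s sees both s and u.
G2: fails — 3 sees both 0 and 3.
G3: fails — v sees both s and v.
G4: fails — s sees both t and u.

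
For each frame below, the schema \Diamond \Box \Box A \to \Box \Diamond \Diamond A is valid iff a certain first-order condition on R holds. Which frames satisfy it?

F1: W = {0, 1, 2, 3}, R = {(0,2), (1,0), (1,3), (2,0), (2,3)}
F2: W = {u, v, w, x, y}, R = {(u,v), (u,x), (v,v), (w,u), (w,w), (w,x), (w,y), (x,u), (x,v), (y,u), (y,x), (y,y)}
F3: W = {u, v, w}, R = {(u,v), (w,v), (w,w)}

F2

Frame correspondent (Sahlqvist): \forall x \forall y \forall z ((xRy \wedge xRz) \to \exists w (y R^2 w \wedge z R^2 w)) — i.e. a generalized confluence (Geach) condition.
F1: fails — 1R0, 1R3 but no w with 0R²w and 3R²w.
F2: holds.
F3: fails — uRv, uRv but no t with vR²t and vR²t.
Valid on: F2.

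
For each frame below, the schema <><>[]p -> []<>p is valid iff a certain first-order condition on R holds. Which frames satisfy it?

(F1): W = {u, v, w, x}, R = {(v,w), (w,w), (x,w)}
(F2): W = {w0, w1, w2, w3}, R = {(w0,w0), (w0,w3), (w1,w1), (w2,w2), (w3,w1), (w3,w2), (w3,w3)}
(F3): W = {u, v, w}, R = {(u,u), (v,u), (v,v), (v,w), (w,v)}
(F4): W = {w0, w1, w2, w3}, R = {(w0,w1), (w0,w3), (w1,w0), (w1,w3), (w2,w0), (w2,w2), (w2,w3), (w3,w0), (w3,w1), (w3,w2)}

The schema corresponds to a generalized confluence (Geach) condition: forall x forall y forall z ((x R^2 y & xRz) -> exists w (yRw & zRw)).
(F1): condition met.
(F2): fails — w0R²w1, w0Rw0 but no w with w1Rw and w0Rw.
(F3): fails — vR²u, vRw but no t with uRt and wRt.
(F4): condition met.
Valid on: (F1), (F4).

(F1), (F4)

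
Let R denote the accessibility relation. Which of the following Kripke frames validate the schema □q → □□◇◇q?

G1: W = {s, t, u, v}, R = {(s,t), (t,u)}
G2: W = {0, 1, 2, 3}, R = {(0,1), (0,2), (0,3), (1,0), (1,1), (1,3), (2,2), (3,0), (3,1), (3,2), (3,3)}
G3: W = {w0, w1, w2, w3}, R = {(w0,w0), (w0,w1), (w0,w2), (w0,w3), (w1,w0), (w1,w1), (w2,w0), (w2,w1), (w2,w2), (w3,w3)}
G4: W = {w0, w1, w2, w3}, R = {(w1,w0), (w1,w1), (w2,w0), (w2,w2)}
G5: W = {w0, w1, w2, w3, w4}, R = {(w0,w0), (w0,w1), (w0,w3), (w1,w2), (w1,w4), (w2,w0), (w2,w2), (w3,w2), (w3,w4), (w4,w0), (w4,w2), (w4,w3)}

The schema corresponds to a generalized confluence (Geach) condition: ∀x ∀z (xR²z → ∃w (xRw ∧ zR²w)).
G1: fails — sR²u but no w with sRw and uR²w.
G2: fails — 1R²2 but no w with 1Rw and 2R²w.
G3: fails — w1R²w3 but no w with w1Rw and w3R²w.
G4: fails — w1R²w0 but no w with w1Rw and w0R²w.
G5: holds.

G5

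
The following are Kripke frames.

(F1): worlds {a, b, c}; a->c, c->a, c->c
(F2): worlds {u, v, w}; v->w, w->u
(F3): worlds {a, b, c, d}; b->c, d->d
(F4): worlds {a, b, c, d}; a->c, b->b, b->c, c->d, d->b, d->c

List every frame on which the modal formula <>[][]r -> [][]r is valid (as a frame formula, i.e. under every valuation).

Frame correspondent (Sahlqvist): forall x forall y forall z ((xRy & x R^2 z) -> exists w (y R^2 w & z = w)) — i.e. a generalized confluence (Geach) condition.
(F1): ✓.
(F2): fails — vRw, vR²u but no t with wR²t and u=t.
(F3): ✓.
(F4): fails — aRc, aR²d but no w with cR²w and d=w.
Valid on: (F1), (F3).

(F1), (F3)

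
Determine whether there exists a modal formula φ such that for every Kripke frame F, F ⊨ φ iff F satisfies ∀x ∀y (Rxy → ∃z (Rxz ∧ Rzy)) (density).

This is a Sahlqvist condition; the C4 axiom □□r → □r defines it.
Suppose □□r→□r is valid. Take Rxy and set V(r)={w : xR²w}. Then □□r at x, so □r at x, so r at y, i.e. ∃z(Rxz∧Rzy).

Yes — defined by □□r → □r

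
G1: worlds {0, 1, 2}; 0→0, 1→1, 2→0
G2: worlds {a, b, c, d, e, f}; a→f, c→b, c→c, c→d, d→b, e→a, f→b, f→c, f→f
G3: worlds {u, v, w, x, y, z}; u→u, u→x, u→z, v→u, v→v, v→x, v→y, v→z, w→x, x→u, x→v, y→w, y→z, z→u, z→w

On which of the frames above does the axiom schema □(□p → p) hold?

The schema corresponds to shift-reflexivity: ∀x ∀y (Rxy → Ryy).
G1: satisfies the condition.
G2: fails — Rcd but not Rdd.
G3: fails — Ruz but not Rzz.
Valid on: G1.

G1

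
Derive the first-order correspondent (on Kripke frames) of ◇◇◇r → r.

∀x ∀y (xR³y → ∃w (y = w ∧ x = w))

This is a Sahlqvist (Geach-type) schema ◇^3□^0r → □^0◇^0r.
Minimal-valuation argument: fix x; take any y with xR^3y and any z with xR^0z. Set V(r) to the set of worlds R-reachable from y in exactly 0 steps. Then □^0r holds at y, so the antecedent holds at x; validity forces ◇^0r at z, giving a w with zR^0w and yR^0w.
First-order correspondent: ∀x ∀y (xR³y → ∃w (y = w ∧ x = w)).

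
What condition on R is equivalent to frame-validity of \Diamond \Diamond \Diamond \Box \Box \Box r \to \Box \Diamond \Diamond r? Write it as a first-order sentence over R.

This is a Sahlqvist (Geach-type) schema ◇^3□^3r → □^1◇^2r.
First-order correspondent: \forall x \forall y \forall z ((x R^3 y \wedge xRz) \to \exists w (y R^3 w \wedge z R^2 w)).

\forall x \forall y \forall z ((x R^3 y \wedge xRz) \to \exists w (y R^3 w \wedge z R^2 w))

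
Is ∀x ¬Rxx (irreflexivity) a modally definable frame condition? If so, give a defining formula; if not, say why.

If a class were modally definable it would be closed under surjective bounded morphisms (Goldblatt–Thomason).
The 4-cycle (worlds s,t,u,v with s→t→u→v→s) is irreflexive, and the map sending every world to a single reflexive point • is a surjective bounded morphism (forth: every edge maps to (•,•); back: every world has a successor). So any modal formula valid on the 4-cycle is also valid on the reflexive point, which is not irreflexive.
So no modal formula (or set of formulas) defines exactly the irreflexive frames.

No — not modally definable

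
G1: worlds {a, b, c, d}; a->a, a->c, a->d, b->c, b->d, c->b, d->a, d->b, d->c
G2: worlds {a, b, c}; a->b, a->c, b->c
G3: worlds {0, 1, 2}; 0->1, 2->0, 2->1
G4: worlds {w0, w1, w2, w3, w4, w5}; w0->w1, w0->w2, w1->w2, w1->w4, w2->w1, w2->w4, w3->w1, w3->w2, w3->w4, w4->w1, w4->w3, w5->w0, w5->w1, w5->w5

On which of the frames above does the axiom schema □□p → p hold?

G1

Frame correspondent (Sahlqvist): ∀x ∃w (xR²w ∧ x = w) — i.e. a generalized confluence (Geach) condition.
G1: ✓.
G2: fails — at a but no w with aR²w and a=w.
G3: fails — at 0 but no w with 0R²w and 0=w.
G4: fails — at w0 but no w with w0R²w and w0=w.
Valid on: G1.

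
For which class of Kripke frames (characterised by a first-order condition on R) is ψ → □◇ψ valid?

symmetry

Suppose ψ→□◇ψ is valid. Take Rxy and set V(ψ)={x}. Then ψ at x, so □◇ψ at x, so ◇ψ at y, so some z with Ryz has ψ; z=x, i.e. Ryx.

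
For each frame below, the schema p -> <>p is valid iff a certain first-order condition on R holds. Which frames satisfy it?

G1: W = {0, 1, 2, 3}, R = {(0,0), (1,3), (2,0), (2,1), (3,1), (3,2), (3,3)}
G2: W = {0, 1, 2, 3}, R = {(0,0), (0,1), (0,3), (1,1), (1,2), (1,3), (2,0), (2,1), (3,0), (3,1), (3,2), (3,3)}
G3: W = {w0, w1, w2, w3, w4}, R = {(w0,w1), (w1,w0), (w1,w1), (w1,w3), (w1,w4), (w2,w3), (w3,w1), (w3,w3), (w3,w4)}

Frame correspondent (Sahlqvist): forall x Rxx — i.e. reflexivity.
G1: fails — world 1 does not see itself.
G2: fails — world 2 does not see itself.
G3: fails — world w0 does not see itself.
Valid on no frame.

none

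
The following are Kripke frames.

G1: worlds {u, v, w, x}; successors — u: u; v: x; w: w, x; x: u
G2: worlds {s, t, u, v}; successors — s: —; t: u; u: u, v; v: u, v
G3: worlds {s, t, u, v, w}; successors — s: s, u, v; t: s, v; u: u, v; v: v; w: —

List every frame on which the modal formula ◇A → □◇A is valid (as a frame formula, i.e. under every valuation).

This is the axiom for the Euclidean property; its first-order frame correspondent is ∀x ∀y ∀z (Rxy ∧ Rxz → Ryz).
G1: fails — Rvx and Rvx but not Rxx.
G2: satisfies the condition.
G3: fails — Rsv and Rsu but not Rvu.
Valid on: G2.

G2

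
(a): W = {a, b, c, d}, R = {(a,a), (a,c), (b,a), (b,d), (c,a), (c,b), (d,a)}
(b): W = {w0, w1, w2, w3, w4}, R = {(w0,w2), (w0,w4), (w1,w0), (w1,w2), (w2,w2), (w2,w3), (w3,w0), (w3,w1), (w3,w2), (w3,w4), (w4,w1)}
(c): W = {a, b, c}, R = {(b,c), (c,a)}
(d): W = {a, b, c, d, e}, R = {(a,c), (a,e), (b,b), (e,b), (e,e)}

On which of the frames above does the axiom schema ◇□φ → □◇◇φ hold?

(a)

This is the axiom for a generalized confluence (Geach) condition; its first-order frame correspondent is ∀x ∀y ∀z ((xRy ∧ xRz) → ∃w (yRw ∧ zR²w)).
(a): satisfies the condition.
(b): fails — w0Rw4, w0Rw4 but no w with w4Rw and w4R²w.
(c): fails — bRc, bRc but no w with cRw and cR²w.
(d): fails — aRc, aRc but no w with cRw and cR²w.
Valid on: (a).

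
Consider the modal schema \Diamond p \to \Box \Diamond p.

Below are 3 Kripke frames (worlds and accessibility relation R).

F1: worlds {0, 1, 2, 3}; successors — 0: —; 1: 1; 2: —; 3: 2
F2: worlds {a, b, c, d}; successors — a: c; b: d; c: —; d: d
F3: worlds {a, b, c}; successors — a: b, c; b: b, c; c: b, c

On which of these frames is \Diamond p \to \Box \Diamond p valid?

F3

Frame correspondent (Sahlqvist): \forall x \forall y \forall z (Rxy \wedge Rxz \to Ryz) — i.e. the Euclidean property.
F1: fails — R32 and R32 but not R22.
F2: fails — Rac and Rac but not Rcc.
F3: satisfies the condition.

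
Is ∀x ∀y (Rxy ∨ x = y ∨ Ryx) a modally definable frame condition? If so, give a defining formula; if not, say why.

No — not modally definable

Modal frame validity is preserved under disjoint unions.
Take 4 disjoint single-world reflexive frames: each is trivially connected, but their disjoint union has 4 worlds with no edge between distinct components, so it is not connected.
So the class is not modally definable.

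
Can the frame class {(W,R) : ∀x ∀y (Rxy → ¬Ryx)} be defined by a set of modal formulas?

No — not modally definable

If a class were modally definable it would be closed under surjective bounded morphisms (Goldblatt–Thomason).
The 3-cycle (worlds 0,1,2 with 0→1→2→0) is asymmetric. Mapping every world to a single reflexive point • is a surjective bounded morphism, and the reflexive point is not asymmetric (R•• but asymmetry requires ¬R••).
Hence asymmetry is not modally definable.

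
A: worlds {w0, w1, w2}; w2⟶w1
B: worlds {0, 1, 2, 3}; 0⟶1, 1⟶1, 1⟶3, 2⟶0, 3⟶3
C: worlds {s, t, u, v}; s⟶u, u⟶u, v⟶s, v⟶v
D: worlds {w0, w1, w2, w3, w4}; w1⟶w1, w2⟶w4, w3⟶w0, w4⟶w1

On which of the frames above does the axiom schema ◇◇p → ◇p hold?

A

This is the axiom for transitivity; its first-order frame correspondent is ∀x ∀y ∀z (Rxy ∧ Ryz → Rxz).
A: condition met.
B: fails — R01 and R13 but not R03.
C: fails — Rvs and Rsu but not Rvu.
D: fails — Rw2w4 and Rw4w1 but not Rw2w1.
Valid on: A.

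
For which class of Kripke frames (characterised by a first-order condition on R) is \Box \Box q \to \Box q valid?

Suppose □□q→□q is valid. Take Rxy and set V(q)={w : xR²w}. Then □□q at x, so □q at x, so q at y, i.e. ∃z(Rxz∧Rzy).

density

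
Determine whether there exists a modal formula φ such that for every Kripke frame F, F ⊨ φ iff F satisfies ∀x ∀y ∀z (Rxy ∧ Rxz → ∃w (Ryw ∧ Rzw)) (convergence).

Yes — defined by ◇□q → □◇q

The condition is convergence. A defining modal formula is ◇□q → □◇q.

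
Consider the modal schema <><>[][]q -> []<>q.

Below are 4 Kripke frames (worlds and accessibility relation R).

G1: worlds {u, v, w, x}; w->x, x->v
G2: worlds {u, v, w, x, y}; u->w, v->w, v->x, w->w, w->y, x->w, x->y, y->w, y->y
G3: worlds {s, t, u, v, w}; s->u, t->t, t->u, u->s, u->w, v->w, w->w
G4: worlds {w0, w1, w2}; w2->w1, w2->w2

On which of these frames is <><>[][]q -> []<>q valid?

G2

This is the axiom for a generalized confluence (Geach) condition; its first-order frame correspondent is forall x forall y forall z ((x R^2 y & xRz) -> exists w (y R^2 w & zRw)).
G1: fails — wR²v, wRx but no t with vR²t and xRt.
G2: ✓.
G3: fails — tR²s, tRt but no w* with sR²w* and tRw*.
G4: fails — w2R²w1, w2Rw1 but no w with w1R²w and w1Rw.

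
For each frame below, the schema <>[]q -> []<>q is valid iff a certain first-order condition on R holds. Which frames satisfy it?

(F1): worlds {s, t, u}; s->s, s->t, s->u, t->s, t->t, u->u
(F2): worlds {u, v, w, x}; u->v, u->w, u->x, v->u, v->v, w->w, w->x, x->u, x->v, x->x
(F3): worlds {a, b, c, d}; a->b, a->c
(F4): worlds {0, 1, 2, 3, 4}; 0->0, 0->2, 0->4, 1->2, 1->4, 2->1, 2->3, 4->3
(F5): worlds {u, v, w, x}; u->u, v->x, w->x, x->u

Frame correspondent (Sahlqvist): forall x forall y forall z (Rxy & Rxz -> exists w (Ryw & Rzw)) — i.e. convergence.
(F1): fails — Rsu and Rst but u and t have no common successor.
(F2): fails — Ruv and Ruw but v and w have no common successor.
(F3): fails — Rac and Rac but c and c have no common successor.
(F4): fails — R00 and R02 but 0 and 2 have no common successor.
(F5): satisfies the condition.

(F5)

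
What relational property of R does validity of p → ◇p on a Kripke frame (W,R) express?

reflexivity: ∀x Rxx

This is frame-equivalent to □p → p (substitute ¬p for p and contrapose).
Suppose □p→p is valid. At any x set V(p)={w : Rxw}. Then □p holds at x, so p holds at x, i.e. Rxx.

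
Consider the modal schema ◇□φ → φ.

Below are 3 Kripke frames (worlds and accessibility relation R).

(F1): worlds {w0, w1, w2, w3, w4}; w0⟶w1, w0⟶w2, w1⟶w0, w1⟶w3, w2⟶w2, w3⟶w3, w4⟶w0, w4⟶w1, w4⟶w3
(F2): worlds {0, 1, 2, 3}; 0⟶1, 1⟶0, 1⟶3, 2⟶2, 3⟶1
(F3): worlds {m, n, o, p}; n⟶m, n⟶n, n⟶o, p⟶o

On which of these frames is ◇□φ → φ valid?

(F2)

This is the axiom for symmetry; its first-order frame correspondent is ∀x ∀y (Rxy → Ryx).
(F1): fails — Rw1w3 but not Rw3w1.
(F2): ✓.
(F3): fails — Rnm but not Rmn.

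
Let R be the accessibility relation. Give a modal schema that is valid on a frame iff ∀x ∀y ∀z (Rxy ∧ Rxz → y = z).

◇r → □r

This is partial functionality; the standard corresponding axiom is CD: ◇r → □r.
Suppose ◇r→□r is valid. Take Rxy, Rxz and set V(r)={y}. Then ◇r at x, so □r at x, so r at z, i.e. z=y.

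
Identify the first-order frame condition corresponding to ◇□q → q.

symmetry: ∀x ∀y (Rxy → Ryx)

Equivalently (dual form): q → □◇q.
Suppose q→□◇q is valid. Take Rxy and set V(q)={x}. Then q at x, so □◇q at x, so ◇q at y, so some z with Ryz has q; z=x, i.e. Ryx.
The converse is a direct semantic check.
So the correspondent is symmetry.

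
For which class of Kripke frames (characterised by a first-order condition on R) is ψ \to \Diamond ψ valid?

Reflexivity

Replacing ψ by ¬ψ and contraposing gives the equivalent schema □ψ → ψ.
Suppose □ψ→ψ is valid. At any x set V(ψ)={w : Rxw}. Then □ψ holds at x, so ψ holds at x, i.e. Rxx.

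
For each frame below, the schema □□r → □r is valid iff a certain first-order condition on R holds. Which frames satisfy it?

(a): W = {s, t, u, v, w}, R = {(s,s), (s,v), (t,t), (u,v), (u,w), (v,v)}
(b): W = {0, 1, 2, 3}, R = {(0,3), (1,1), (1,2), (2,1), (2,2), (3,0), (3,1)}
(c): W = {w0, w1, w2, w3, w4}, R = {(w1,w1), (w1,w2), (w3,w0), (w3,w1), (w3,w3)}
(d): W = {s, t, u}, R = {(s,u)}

The schema corresponds to density: ∀x ∀y (Rxy → ∃z (Rxz ∧ Rzy)).
(a): fails — Ruw but no z with Ruz and Rzw.
(b): fails — R03 but no z with R0z and Rz3.
(c): condition met.
(d): fails — Rsu but no z with Rsz and Rzu.
Valid on: (c).

(c)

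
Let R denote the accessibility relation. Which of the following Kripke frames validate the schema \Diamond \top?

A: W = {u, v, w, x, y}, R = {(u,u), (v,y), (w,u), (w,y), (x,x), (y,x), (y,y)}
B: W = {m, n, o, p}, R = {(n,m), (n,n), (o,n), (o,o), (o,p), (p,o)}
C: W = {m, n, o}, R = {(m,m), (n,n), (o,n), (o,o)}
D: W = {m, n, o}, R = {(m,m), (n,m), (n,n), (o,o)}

Frame correspondent (Sahlqvist): \forall x \exists y Rxy — i.e. seriality.
A: condition met.
B: fails — world m has no successor.
C: condition met.
D: condition met.
Valid on: A, C, D.

A, C, D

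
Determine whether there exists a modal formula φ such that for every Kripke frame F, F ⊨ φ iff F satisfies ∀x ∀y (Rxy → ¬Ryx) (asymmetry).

Any modally definable frame class is closed under surjective bounded morphisms.
The 4-cycle (worlds w0,w1,w2,w3 with w0→w1→w2→w3→w0) is asymmetric. Mapping every world to a single reflexive point • is a surjective bounded morphism, and the reflexive point is not asymmetric (R•• but asymmetry requires ¬R••).
Hence asymmetry is not modally definable.

Not modally definable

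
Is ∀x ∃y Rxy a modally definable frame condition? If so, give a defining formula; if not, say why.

Yes — defined by □q → ◇q

Yes: it is seriality, defined by the D schema □q → ◇q.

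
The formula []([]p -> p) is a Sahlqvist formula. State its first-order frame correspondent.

Shift-reflexivity

This schema is the T□ axiom.
Its frame correspondent is shift-reflexivity — forall x forall y (Rxy -> Ryy).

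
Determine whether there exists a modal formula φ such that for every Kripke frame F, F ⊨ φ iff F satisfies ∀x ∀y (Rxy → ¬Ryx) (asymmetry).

No — not modally definable

Modal frame validity is preserved under surjective bounded morphisms.
The 5-cycle (worlds s,t,u,v,w with s→t→u→v→w→s) is asymmetric. Mapping every world to a single reflexive point • is a surjective bounded morphism, and the reflexive point is not asymmetric (R•• but asymmetry requires ¬R••).
So no modal formula (or set of formulas) defines exactly the asymmetric frames.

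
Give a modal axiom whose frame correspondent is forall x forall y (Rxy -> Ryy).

This is shift-reflexivity; the standard corresponding axiom is T□: □(□s → s).

□(□s → s)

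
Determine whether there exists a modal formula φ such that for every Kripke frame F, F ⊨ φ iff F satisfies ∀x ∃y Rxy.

Definable; □r → ◇r defines it

This is a Sahlqvist condition; the D axiom □r → ◇r defines it.
Suppose □r→◇r is valid. At any x set V(r)=W. Then □r at x, so ◇r at x, so x has a successor.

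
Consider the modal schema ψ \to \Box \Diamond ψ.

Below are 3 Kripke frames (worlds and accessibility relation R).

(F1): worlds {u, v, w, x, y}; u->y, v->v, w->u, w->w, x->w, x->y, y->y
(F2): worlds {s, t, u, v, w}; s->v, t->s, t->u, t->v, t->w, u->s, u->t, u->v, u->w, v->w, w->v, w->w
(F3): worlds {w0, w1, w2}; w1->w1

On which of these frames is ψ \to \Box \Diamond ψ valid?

This is the axiom for symmetry; its first-order frame correspondent is \forall x \forall y (Rxy \to Ryx).
(F1): fails — Rxw but not Rwx.
(F2): fails — Ruv but not Rvu.
(F3): ✓.

(F3)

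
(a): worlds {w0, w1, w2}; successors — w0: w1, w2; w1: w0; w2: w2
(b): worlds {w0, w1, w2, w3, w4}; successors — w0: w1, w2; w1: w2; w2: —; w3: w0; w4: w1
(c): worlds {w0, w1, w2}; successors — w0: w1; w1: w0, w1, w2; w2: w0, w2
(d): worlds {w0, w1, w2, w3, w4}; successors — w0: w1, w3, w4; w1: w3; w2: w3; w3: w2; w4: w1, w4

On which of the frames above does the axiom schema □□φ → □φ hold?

(c)

This is the axiom for density; its first-order frame correspondent is ∀x ∀y (Rxy → ∃z (Rxz ∧ Rzy)).
(a): fails — Rw0w1 but no z with Rw0z and Rzw1.
(b): fails — Rw1w2 but no z with Rw1z and Rzw2.
(c): holds.
(d): fails — Rw3w2 but no z with Rw3z and Rzw2.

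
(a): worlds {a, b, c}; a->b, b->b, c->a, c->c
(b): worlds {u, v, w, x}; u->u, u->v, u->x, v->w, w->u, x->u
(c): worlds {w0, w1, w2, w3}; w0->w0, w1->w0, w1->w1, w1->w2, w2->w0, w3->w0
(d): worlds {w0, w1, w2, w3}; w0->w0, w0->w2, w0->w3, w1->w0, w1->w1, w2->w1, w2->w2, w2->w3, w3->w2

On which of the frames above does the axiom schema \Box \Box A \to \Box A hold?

Frame correspondent (Sahlqvist): \forall x \forall y (Rxy \to \exists z (Rxz \wedge Rzy)) — i.e. density.
(a): holds.
(b): fails — Rvw but no z with Rvz and Rzw.
(c): holds.
(d): holds.
Valid on: (a), (c), (d).

(a), (c), (d)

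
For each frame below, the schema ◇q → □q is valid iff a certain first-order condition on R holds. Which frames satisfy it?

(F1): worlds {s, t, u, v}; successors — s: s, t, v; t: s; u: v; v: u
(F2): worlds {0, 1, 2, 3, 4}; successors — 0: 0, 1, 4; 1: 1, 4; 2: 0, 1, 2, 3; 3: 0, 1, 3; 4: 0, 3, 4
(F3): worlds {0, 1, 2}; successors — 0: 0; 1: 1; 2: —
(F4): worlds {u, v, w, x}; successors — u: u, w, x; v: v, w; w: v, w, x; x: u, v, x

(F3)

This is the axiom for partial functionality; its first-order frame correspondent is ∀x ∀y ∀z (Rxy ∧ Rxz → y = z).
(F1): fails — s sees both s and t.
(F2): fails — 0 sees both 0 and 1.
(F3): holds.
(F4): fails — u sees both u and w.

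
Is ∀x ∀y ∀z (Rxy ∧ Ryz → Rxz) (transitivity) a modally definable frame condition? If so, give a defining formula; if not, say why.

Definable; □r → □□r defines it

This is a Sahlqvist condition; the 4 axiom □r → □□r defines it.
Suppose □r→□□r is valid. Take Rxy, Ryz and set V(r)={w : Rxw}. Then □r at x, so □□r at x, so □r at y, so r at z, i.e. Rxz.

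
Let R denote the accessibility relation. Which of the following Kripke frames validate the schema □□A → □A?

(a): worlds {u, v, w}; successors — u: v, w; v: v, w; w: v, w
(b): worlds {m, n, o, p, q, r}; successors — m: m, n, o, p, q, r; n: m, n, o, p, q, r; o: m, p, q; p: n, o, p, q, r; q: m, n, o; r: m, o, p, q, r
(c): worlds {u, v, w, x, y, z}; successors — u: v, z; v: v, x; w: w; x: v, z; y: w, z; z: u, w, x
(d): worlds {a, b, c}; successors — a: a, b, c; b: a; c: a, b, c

Frame correspondent (Sahlqvist): ∀x ∀y (Rxy → ∃z (Rxz ∧ Rzy)) — i.e. density.
(a): satisfies the condition.
(b): satisfies the condition.
(c): fails — Ruz but no t with Rut and Rtz.
(d): satisfies the condition.
Valid on: (a), (b), (d).

(a), (b), (d)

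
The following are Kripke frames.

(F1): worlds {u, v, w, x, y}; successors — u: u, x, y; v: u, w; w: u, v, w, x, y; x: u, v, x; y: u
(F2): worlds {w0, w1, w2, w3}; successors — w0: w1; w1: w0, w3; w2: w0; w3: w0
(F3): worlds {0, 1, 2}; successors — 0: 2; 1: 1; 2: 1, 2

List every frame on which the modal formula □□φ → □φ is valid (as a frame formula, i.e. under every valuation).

(F1), (F3)

This is the axiom for density; its first-order frame correspondent is ∀x ∀y (Rxy → ∃z (Rxz ∧ Rzy)).
(F1): ✓.
(F2): fails — Rw3w0 but no z with Rw3z and Rzw0.
(F3): ✓.
Valid on: (F1), (F3).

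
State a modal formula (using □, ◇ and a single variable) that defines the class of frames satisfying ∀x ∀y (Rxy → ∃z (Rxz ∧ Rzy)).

□□p → □p

The condition is density. The C4 schema □□p → □p defines it.
Suppose □□p→□p is valid. Take Rxy and set V(p)={w : xR²w}. Then □□p at x, so □p at x, so p at y, i.e. ∃z(Rxz∧Rzy).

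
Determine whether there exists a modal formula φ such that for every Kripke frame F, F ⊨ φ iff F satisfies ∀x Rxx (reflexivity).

This is a Sahlqvist condition; the T axiom □r → r defines it.

Yes — defined by □r → r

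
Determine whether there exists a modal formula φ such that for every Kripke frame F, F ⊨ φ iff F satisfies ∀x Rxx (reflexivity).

Yes: it is reflexivity, defined by the T schema □r → r.
Suppose □r→r is valid. At any x set V(r)={w : Rxw}. Then □r holds at x, so r holds at x, i.e. Rxx.

Yes, by □r → r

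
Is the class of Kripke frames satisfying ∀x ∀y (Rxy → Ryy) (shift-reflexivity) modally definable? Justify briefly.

The condition is shift-reflexivity. A defining modal formula is □(□q → q).

Yes, by □(□q → q)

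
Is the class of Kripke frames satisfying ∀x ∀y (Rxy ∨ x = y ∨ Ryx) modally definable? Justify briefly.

No — not modally definable

Any modally definable frame class is closed under disjoint unions.
Take 2 disjoint single-world reflexive frames: each is trivially connected, but their disjoint union has 2 worlds with no edge between distinct components, so it is not connected.
Hence connectedness of R is not modally definable.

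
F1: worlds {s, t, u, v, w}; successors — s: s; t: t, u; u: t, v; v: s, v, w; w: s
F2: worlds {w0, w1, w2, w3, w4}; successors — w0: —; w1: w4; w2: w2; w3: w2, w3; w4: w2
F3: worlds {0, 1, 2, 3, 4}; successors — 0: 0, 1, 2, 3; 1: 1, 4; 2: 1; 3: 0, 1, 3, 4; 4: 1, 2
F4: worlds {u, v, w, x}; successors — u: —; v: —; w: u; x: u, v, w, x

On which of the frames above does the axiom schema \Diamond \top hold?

F1, F3

The schema corresponds to seriality: \forall x \exists y Rxy.
F1: condition met.
F2: fails — world w0 has no successor.
F3: condition met.
F4: fails — world u has no successor.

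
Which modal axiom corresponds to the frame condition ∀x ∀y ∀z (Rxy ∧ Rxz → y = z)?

A defining formula is ◇q → □q (the CD axiom).
Suppose ◇q→□q is valid. Take Rxy, Rxz and set V(q)={y}. Then ◇q at x, so □q at x, so q at z, i.e. z=y.

◇q → □q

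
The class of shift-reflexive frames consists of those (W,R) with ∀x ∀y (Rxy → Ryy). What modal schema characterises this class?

□(□p → p)

The condition is shift-reflexivity. The T□ schema □(□p → p) defines it.
Suppose □(□p→p) is valid. Take Rxy and set V(p)={w : Ryw}. Then at y, □p holds; since □(□p→p) at x, □p→p at y, so p at y, i.e. Ryy.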